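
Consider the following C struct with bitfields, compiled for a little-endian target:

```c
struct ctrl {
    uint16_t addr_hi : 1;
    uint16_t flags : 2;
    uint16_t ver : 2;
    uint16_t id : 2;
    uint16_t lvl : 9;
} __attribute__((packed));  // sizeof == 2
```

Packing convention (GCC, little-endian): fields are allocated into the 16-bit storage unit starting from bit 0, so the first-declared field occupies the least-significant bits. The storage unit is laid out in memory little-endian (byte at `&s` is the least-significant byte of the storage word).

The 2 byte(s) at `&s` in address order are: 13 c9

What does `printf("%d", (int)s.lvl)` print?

402

[0]=0x13 [1]=0xc9 (little-endian) → word 0xc913
addr_hi [0+:1] = (word>>0) & 0x1 = 1
flags [1+:2] = (word>>1) & 0x3 = 1
ver [3+:2] = (word>>3) & 0x3 = 2
id [5+:2] = (word>>5) & 0x3 = 0
lvl [7+:9] = (word>>7) & 0x1ff = 402  ←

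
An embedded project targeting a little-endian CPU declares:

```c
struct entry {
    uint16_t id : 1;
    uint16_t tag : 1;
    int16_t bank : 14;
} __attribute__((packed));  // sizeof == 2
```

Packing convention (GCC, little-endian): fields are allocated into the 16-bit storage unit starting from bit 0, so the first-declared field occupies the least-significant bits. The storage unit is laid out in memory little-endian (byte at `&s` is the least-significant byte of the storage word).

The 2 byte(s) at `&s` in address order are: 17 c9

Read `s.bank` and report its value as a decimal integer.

[0]=0x17 [1]=0xc9 (little-endian) → word 0xc917
id:1 @ bit 0 → (0xc917>>0)&0x1 = 0x1
tag:1 @ bit 1 → (0xc917>>1)&0x1 = 0x1
bank:14 @ bit 2 → (0xc917>>2)&0x3fff = 0x3245  ←
bank signed 14b, MSB=1: 12869 - 16384 = -3515

-3515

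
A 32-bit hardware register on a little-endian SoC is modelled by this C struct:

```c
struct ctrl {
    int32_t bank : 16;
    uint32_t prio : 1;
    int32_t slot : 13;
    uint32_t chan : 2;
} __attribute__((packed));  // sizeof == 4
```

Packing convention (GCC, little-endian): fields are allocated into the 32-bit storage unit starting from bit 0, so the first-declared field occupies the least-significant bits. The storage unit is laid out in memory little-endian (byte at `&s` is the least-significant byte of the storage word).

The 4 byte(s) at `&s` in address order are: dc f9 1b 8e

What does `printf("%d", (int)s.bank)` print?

[0]=0xdc [1]=0xf9 [2]=0x1b [3]=0x8e (little-endian) → word 0x8e1bf9dc
bank:16 @ bit 0 → (0x8e1bf9dc>>0)&0xffff = 0xf9dc  ←
prio:1 @ bit 16 → (0x8e1bf9dc>>16)&0x1 = 0x1
slot:13 @ bit 17 → (0x8e1bf9dc>>17)&0x1fff = 0x70d
chan:2 @ bit 30 → (0x8e1bf9dc>>30)&0x3 = 0x2
bank signed 16b, MSB=1: 63964 - 65536 = -1572

-1572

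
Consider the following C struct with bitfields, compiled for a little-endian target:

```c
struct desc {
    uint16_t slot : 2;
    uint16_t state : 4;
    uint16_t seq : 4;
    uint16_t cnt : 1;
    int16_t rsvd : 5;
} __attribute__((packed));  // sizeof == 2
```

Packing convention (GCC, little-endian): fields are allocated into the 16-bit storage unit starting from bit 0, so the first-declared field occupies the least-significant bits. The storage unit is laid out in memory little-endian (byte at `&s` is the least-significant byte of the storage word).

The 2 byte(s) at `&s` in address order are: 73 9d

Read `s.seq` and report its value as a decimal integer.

[0]=0x73 [1]=0x9d (little-endian) → word 0x9d73
slot:2 @ bit 0 → (0x9d73>>0)&0x3 = 0x3
state:4 @ bit 2 → (0x9d73>>2)&0xf = 0xc
seq:4 @ bit 6 → (0x9d73>>6)&0xf = 0x5  ←
cnt:1 @ bit 10 → (0x9d73>>10)&0x1 = 0x1
rsvd:5 @ bit 11 → (0x9d73>>11)&0x1f = 0x13

5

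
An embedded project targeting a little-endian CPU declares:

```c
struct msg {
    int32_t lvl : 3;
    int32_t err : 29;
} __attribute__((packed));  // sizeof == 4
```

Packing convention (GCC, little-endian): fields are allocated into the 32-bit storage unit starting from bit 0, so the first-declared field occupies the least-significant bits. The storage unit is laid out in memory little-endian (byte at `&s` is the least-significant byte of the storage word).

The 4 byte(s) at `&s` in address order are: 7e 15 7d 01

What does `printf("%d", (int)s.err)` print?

[0]=0x7e [1]=0x15 [2]=0x7d [3]=0x01 (little-endian) → word 0x017d157e
lvl [0+:3] = (word>>0) & 0x7 = 6
err [3+:29] = (word>>3) & 0x1fffffff = 3121839  ←
err signed 29b, MSB=0: value = 3121839

3121839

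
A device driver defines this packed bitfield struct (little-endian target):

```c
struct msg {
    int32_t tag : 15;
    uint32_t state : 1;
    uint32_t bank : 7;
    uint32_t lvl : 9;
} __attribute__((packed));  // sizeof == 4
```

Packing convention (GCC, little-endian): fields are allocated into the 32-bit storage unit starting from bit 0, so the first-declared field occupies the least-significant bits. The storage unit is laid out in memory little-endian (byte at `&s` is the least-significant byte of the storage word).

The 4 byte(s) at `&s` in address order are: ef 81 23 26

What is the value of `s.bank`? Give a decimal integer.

35

[0]=0xef [1]=0x81 [2]=0x23 [3]=0x26 (little-endian) → word 0x262381ef
tag [0+:15] = (word>>0) & 0x7fff = 495
state [15+:1] = (word>>15) & 0x1 = 1
bank [16+:7] = (word>>16) & 0x7f = 35  ←
lvl [23+:9] = (word>>23) & 0x1ff = 76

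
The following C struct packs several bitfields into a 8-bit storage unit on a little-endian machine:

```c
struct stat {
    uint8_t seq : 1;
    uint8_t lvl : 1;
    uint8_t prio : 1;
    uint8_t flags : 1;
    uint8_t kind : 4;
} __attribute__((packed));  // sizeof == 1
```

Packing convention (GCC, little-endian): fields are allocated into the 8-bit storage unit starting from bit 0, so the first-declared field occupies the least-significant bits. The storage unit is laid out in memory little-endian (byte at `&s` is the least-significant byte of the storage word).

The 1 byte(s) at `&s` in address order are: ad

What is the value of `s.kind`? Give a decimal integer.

[0]=0xad (little-endian) → word 0xad
seq [0+:1] = (word>>0) & 0x1 = 1
lvl [1+:1] = (word>>1) & 0x1 = 0
prio [2+:1] = (word>>2) & 0x1 = 1
flags [3+:1] = (word>>3) & 0x1 = 1
kind [4+:4] = (word>>4) & 0xf = 10  ←

10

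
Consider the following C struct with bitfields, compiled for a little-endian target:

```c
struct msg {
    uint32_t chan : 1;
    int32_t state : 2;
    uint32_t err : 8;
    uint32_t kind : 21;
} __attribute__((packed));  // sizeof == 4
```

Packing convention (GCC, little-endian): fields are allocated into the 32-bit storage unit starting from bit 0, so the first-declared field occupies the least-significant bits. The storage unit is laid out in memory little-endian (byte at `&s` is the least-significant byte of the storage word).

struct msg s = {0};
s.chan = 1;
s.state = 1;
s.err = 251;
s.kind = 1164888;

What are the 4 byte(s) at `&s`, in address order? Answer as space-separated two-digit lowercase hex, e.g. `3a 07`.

chan (1b) val=1 bits=0x1 at bit 0: 0x00000001
state (2b) val=1 bits=0x1 at bit 1: 0x00000003
err (8b) val=251 bits=0xfb at bit 3: 0x000007db
kind (21b) val=1164888 bits=0x11c658 at bit 11: 0x8e32c7db
word = 0x8e32c7db → little-endian bytes:
  [0]=0xdb  [1]=0xc7  [2]=0x32  [3]=0x8e

db c7 32 8e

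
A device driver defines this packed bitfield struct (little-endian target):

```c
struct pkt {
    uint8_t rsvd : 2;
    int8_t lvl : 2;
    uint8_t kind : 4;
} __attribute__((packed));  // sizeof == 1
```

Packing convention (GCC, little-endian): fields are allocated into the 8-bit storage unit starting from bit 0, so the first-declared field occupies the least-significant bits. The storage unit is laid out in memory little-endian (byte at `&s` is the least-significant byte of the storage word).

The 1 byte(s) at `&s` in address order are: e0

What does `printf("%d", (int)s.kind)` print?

[0]=0xe0 (little-endian) → word 0xe0
rsvd:2 @ bit 0 → (0xe0>>0)&0x3 = 0x0
lvl:2 @ bit 2 → (0xe0>>2)&0x3 = 0x0
kind:4 @ bit 4 → (0xe0>>4)&0xf = 0xe  ←

14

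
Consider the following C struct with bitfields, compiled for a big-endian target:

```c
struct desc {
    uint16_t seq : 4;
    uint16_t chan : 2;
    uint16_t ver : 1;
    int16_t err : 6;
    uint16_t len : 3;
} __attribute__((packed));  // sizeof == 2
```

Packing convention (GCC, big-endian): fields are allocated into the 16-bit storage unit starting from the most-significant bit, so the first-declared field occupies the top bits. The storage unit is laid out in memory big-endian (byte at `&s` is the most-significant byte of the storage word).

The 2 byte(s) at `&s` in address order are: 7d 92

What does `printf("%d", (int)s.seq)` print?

[0]=0x7d [1]=0x92 (big-endian) → word 0x7d92
seq:4 @ bit 12 → (0x7d92>>12)&0xf = 0x7  ←
chan:2 @ bit 10 → (0x7d92>>10)&0x3 = 0x3
ver:1 @ bit 9 → (0x7d92>>9)&0x1 = 0x0
err:6 @ bit 3 → (0x7d92>>3)&0x3f = 0x32
len:3 @ bit 0 → (0x7d92>>0)&0x7 = 0x2

7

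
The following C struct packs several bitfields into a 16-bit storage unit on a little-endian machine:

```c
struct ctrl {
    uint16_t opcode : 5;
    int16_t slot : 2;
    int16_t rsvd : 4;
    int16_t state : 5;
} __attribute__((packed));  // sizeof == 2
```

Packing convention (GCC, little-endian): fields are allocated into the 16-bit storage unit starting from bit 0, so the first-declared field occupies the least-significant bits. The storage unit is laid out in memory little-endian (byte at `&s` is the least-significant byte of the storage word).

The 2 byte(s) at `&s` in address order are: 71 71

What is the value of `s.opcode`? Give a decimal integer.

17

[0]=0x71 [1]=0x71 (little-endian) → word 0x7171
opcode:5 @ bit 0 → (0x7171>>0)&0x1f = 0x11  ←
slot:2 @ bit 5 → (0x7171>>5)&0x3 = 0x3
rsvd:4 @ bit 7 → (0x7171>>7)&0xf = 0x2
state:5 @ bit 11 → (0x7171>>11)&0x1f = 0xe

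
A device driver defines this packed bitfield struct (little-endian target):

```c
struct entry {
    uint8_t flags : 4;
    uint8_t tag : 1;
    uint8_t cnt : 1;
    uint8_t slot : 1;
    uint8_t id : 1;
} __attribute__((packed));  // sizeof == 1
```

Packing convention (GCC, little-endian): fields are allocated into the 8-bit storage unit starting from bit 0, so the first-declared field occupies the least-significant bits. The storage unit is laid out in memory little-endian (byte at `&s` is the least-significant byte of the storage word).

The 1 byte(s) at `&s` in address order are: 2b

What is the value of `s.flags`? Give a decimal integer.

11

[0]=0x2b (little-endian) → word 0x2b
flags:4 @ bit 0 → (0x2b>>0)&0xf = 0xb  ←
tag:1 @ bit 4 → (0x2b>>4)&0x1 = 0x0
cnt:1 @ bit 5 → (0x2b>>5)&0x1 = 0x1
slot:1 @ bit 6 → (0x2b>>6)&0x1 = 0x0
id:1 @ bit 7 → (0x2b>>7)&0x1 = 0x0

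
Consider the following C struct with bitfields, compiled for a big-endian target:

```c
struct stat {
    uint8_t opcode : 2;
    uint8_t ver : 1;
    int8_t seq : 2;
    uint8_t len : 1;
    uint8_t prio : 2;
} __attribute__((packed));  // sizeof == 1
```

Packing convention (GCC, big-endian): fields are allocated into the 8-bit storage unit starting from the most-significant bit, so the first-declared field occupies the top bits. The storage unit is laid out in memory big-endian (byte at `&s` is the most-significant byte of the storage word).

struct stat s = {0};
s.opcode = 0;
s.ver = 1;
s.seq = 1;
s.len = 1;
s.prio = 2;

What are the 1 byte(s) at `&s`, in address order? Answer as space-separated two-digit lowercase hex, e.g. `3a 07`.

opcode:2 = 0 → 0x0 << 6 → word 0x00
ver:1 = 1 → 0x1 << 5 → word 0x20
seq:2 = 1 → 0x1 << 3 → word 0x28
len:1 = 1 → 0x1 << 2 → word 0x2c
prio:2 = 2 → 0x2 << 0 → word 0x2e
word = 0x2e → big-endian bytes:
  [0]=0x2e

2e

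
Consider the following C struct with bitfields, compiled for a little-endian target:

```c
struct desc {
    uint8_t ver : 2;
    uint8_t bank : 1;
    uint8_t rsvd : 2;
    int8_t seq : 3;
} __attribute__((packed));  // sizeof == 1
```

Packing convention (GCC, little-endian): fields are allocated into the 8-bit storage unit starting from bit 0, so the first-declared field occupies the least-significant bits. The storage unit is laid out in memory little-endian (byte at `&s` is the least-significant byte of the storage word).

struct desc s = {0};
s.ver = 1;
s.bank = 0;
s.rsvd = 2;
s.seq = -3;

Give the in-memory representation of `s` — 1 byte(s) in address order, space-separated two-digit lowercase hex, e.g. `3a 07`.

b1

ver:2 = 1 → 0x1 << 0 → word 0x01
bank:1 = 0 → 0x0 << 2 → word 0x01
rsvd:2 = 2 → 0x2 << 3 → word 0x11
seq:3 = -3 → 0x5 << 5 → word 0xb1
word = 0xb1 → little-endian bytes:
  [0]=0xb1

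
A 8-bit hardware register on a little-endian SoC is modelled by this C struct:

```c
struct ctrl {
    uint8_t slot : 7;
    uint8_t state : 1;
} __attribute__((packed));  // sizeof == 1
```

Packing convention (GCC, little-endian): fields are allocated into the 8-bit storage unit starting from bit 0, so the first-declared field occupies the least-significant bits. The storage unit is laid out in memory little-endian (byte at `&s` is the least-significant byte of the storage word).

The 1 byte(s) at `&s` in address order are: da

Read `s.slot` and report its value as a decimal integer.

90

[0]=0xda (little-endian) → word 0xda
slot:7 @ bit 0 → (0xda>>0)&0x7f = 0x5a  ←
state:1 @ bit 7 → (0xda>>7)&0x1 = 0x1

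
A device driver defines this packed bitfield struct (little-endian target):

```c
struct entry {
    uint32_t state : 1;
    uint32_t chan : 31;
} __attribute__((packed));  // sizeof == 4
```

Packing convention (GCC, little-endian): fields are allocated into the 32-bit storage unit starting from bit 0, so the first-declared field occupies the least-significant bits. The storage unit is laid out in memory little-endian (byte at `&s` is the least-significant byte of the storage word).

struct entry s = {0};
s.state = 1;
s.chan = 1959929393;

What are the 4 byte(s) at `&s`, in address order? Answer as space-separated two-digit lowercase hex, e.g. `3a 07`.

63 4c a4 e9

state:1 = 1 → 0x1 << 0 → word 0x00000001
chan:31 = 1959929393 → 0x74d22631 << 1 → word 0xe9a44c63
word = 0xe9a44c63 → little-endian bytes:
  [0]=0x63  [1]=0x4c  [2]=0xa4  [3]=0xe9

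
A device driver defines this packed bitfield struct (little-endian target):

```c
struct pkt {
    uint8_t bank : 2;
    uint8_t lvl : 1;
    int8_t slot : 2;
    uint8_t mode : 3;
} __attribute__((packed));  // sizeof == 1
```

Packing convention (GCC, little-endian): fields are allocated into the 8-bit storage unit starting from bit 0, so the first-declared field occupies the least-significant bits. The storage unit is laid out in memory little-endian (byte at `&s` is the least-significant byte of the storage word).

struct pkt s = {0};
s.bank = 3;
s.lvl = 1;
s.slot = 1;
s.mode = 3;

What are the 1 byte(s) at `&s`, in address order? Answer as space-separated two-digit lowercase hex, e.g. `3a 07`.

6f

bank (2b) val=3 bits=0x3 at bit 0: 0x03
lvl (1b) val=1 bits=0x1 at bit 2: 0x07
slot (2b) val=1 bits=0x1 at bit 3: 0x0f
mode (3b) val=3 bits=0x3 at bit 5: 0x6f
word = 0x6f → little-endian bytes:
  [0]=0x6f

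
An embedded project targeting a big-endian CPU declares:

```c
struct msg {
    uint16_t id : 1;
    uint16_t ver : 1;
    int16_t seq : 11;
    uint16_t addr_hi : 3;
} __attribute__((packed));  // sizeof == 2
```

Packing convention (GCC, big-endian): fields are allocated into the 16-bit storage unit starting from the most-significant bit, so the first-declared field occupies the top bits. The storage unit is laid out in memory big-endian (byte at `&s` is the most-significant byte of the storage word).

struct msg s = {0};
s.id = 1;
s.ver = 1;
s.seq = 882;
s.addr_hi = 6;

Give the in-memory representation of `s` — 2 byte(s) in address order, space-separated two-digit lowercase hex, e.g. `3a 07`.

id:1 = 1 → 0x1 << 15 → word 0x8000
ver:1 = 1 → 0x1 << 14 → word 0xc000
seq:11 = 882 → 0x372 << 3 → word 0xdb90
addr_hi:3 = 6 → 0x6 << 0 → word 0xdb96
word = 0xdb96 → big-endian bytes:
  [0]=0xdb  [1]=0x96

db 96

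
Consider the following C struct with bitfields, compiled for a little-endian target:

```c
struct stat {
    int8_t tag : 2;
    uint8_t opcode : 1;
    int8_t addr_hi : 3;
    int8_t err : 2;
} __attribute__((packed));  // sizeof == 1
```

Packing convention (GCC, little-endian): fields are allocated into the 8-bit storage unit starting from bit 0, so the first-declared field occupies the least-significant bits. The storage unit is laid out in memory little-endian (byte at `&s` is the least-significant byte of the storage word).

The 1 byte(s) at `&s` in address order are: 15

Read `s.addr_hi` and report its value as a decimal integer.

[0]=0x15 (little-endian) → word 0x15
tag:2 @ bit 0 → (0x15>>0)&0x3 = 0x1
opcode:1 @ bit 2 → (0x15>>2)&0x1 = 0x1
addr_hi:3 @ bit 3 → (0x15>>3)&0x7 = 0x2  ←
err:2 @ bit 6 → (0x15>>6)&0x3 = 0x0
addr_hi signed 3b, MSB=0: value = 2

2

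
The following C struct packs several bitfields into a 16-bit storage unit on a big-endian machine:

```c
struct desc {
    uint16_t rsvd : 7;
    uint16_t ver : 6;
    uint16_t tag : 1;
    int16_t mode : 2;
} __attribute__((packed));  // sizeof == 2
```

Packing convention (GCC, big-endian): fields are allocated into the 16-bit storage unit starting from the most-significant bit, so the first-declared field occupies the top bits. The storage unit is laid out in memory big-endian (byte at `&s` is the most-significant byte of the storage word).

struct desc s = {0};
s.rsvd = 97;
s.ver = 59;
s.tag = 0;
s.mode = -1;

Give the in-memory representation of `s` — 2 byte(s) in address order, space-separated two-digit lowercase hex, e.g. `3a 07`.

rsvd (7b) val=97 bits=0x61 at bit 9: 0xc200
ver (6b) val=59 bits=0x3b at bit 3: 0xc3d8
tag (1b) val=0 bits=0x0 at bit 2: 0xc3d8
mode (2b) val=-1 bits=0x3 at bit 0: 0xc3db
word = 0xc3db → big-endian bytes:
  [0]=0xc3  [1]=0xdb

c3 db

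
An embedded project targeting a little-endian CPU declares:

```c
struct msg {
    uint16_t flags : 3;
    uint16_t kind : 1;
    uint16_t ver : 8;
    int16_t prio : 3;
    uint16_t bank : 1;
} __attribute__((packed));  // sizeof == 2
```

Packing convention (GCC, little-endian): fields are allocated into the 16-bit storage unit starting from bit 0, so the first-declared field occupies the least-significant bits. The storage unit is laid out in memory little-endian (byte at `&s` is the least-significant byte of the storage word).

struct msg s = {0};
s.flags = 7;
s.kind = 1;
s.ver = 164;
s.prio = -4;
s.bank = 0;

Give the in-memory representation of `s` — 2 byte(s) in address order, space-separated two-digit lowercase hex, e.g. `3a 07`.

4f 4a

[0+:3] flags=7 & 0x7 = 0x7; word=0x0007
[3+:1] kind=1 & 0x1 = 0x1; word=0x000f
[4+:8] ver=164 & 0xff = 0xa4; word=0x0a4f
[12+:3] prio=-4 & 0x7 = 0x4; word=0x4a4f
[15+:1] bank=0 & 0x1 = 0x0; word=0x4a4f
word = 0x4a4f → little-endian bytes:
  [0]=0x4f  [1]=0x4a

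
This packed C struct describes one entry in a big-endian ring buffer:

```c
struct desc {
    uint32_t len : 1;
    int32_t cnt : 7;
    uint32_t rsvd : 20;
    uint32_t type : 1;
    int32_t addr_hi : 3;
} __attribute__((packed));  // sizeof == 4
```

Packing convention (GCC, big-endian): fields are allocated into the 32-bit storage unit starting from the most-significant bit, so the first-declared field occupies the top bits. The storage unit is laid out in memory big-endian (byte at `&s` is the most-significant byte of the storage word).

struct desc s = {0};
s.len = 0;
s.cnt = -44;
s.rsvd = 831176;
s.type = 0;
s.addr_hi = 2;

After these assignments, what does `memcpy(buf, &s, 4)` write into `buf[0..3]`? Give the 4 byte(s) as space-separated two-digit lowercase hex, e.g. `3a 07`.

54 ca ec 82

len:1 = 0 → 0x0 << 31 → word 0x00000000
cnt:7 = -44 → 0x54 << 24 → word 0x54000000
rsvd:20 = 831176 → 0xcaec8 << 4 → word 0x54caec80
type:1 = 0 → 0x0 << 3 → word 0x54caec80
addr_hi:3 = 2 → 0x2 << 0 → word 0x54caec82
word = 0x54caec82 → big-endian bytes:
  [0]=0x54  [1]=0xca  [2]=0xec  [3]=0x82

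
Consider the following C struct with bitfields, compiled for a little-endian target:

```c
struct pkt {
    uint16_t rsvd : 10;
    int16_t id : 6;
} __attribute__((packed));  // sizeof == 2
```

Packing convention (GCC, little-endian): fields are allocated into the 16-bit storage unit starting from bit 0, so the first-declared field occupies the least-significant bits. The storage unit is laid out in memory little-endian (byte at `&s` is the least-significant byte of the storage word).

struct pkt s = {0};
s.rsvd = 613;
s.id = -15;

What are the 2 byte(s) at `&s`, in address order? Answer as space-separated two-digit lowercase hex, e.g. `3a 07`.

65 c6

rsvd:10 = 613 → 0x265 << 0 → word 0x0265
id:6 = -15 → 0x31 << 10 → word 0xc665
word = 0xc665 → little-endian bytes:
  [0]=0x65  [1]=0xc6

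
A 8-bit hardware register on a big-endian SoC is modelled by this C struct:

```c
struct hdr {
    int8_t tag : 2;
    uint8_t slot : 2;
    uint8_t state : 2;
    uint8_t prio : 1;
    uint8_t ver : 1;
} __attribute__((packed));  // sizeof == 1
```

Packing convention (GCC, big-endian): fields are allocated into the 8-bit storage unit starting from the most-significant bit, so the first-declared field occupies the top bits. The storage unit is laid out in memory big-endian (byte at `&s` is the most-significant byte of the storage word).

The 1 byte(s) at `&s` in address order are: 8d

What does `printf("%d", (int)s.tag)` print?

[0]=0x8d (big-endian) → word 0x8d
tag:2 @ bit 6 → (0x8d>>6)&0x3 = 0x2  ←
slot:2 @ bit 4 → (0x8d>>4)&0x3 = 0x0
state:2 @ bit 2 → (0x8d>>2)&0x3 = 0x3
prio:1 @ bit 1 → (0x8d>>1)&0x1 = 0x0
ver:1 @ bit 0 → (0x8d>>0)&0x1 = 0x1
tag signed 2b, MSB=1: 2 - 4 = -2

-2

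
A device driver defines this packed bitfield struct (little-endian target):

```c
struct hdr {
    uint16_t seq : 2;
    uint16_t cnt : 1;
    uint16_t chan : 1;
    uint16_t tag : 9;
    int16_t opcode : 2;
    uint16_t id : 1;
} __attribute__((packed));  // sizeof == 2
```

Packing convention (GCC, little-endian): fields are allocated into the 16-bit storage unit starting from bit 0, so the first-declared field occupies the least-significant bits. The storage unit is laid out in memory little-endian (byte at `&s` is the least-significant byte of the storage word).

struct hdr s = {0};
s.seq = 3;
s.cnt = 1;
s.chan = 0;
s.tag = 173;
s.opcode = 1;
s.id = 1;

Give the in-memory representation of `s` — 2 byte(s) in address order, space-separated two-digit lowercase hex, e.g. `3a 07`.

d7 aa

seq (2b) val=3 bits=0x3 at bit 0: 0x0003
cnt (1b) val=1 bits=0x1 at bit 2: 0x0007
chan (1b) val=0 bits=0x0 at bit 3: 0x0007
tag (9b) val=173 bits=0xad at bit 4: 0x0ad7
opcode (2b) val=1 bits=0x1 at bit 13: 0x2ad7
id (1b) val=1 bits=0x1 at bit 15: 0xaad7
word = 0xaad7 → little-endian bytes:
  [0]=0xd7  [1]=0xaa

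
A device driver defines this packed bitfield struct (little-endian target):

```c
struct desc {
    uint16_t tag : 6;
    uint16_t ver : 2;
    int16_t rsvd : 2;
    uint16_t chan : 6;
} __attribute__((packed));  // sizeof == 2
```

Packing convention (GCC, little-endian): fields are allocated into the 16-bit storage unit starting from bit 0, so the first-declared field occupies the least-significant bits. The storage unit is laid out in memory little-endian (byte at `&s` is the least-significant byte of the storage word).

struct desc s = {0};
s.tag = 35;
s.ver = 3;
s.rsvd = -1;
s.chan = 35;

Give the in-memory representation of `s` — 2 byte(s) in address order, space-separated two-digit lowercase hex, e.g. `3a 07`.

e3 8f

[0+:6] tag=35 & 0x3f = 0x23; word=0x0023
[6+:2] ver=3 & 0x3 = 0x3; word=0x00e3
[8+:2] rsvd=-1 & 0x3 = 0x3; word=0x03e3
[10+:6] chan=35 & 0x3f = 0x23; word=0x8fe3
word = 0x8fe3 → little-endian bytes:
  [0]=0xe3  [1]=0x8f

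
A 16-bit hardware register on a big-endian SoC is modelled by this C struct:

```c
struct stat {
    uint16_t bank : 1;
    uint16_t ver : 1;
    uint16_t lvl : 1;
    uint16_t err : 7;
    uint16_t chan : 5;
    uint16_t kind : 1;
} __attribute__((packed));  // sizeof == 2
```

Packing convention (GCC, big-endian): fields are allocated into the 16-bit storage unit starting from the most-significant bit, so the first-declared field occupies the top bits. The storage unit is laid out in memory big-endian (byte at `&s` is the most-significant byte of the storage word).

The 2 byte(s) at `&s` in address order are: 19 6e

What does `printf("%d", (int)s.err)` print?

[0]=0x19 [1]=0x6e (big-endian) → word 0x196e
bank:1 @ bit 15 → (0x196e>>15)&0x1 = 0x0
ver:1 @ bit 14 → (0x196e>>14)&0x1 = 0x0
lvl:1 @ bit 13 → (0x196e>>13)&0x1 = 0x0
err:7 @ bit 6 → (0x196e>>6)&0x7f = 0x65  ←
chan:5 @ bit 1 → (0x196e>>1)&0x1f = 0x17
kind:1 @ bit 0 → (0x196e>>0)&0x1 = 0x0

101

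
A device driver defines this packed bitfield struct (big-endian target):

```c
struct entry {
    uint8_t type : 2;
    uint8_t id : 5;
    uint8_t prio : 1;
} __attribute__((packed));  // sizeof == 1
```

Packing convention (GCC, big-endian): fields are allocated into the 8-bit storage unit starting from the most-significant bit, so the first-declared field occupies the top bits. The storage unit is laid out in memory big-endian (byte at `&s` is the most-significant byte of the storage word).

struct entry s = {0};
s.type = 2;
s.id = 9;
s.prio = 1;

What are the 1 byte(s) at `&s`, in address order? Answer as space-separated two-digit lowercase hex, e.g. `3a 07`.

type (2b) val=2 bits=0x2 at bit 6: 0x80
id (5b) val=9 bits=0x9 at bit 1: 0x92
prio (1b) val=1 bits=0x1 at bit 0: 0x93
word = 0x93 → big-endian bytes:
  [0]=0x93

93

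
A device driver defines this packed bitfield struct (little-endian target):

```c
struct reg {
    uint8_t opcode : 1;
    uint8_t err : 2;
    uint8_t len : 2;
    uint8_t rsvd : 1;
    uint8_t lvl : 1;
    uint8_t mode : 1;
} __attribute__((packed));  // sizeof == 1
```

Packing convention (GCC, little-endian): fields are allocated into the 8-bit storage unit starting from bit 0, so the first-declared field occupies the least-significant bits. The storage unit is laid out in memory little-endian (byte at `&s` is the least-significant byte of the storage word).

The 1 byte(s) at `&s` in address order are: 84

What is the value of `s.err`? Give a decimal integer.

2

[0]=0x84 (little-endian) → word 0x84
opcode:1 @ bit 0 → (0x84>>0)&0x1 = 0x0
err:2 @ bit 1 → (0x84>>1)&0x3 = 0x2  ←
len:2 @ bit 3 → (0x84>>3)&0x3 = 0x0
rsvd:1 @ bit 5 → (0x84>>5)&0x1 = 0x0
lvl:1 @ bit 6 → (0x84>>6)&0x1 = 0x0
mode:1 @ bit 7 → (0x84>>7)&0x1 = 0x1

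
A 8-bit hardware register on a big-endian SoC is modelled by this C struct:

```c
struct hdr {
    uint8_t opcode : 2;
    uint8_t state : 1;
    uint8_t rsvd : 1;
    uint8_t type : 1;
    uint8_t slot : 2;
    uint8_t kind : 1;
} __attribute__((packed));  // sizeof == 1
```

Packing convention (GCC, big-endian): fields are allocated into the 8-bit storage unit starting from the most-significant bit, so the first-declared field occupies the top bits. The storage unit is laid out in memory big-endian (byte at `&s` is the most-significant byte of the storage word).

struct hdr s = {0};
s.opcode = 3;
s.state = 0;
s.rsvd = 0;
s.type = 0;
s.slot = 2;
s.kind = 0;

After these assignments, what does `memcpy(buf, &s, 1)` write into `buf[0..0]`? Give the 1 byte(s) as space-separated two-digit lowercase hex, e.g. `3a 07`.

c4

opcode (2b) val=3 bits=0x3 at bit 6: 0xc0
state (1b) val=0 bits=0x0 at bit 5: 0xc0
rsvd (1b) val=0 bits=0x0 at bit 4: 0xc0
type (1b) val=0 bits=0x0 at bit 3: 0xc0
slot (2b) val=2 bits=0x2 at bit 1: 0xc4
kind (1b) val=0 bits=0x0 at bit 0: 0xc4
word = 0xc4 → big-endian bytes:
  [0]=0xc4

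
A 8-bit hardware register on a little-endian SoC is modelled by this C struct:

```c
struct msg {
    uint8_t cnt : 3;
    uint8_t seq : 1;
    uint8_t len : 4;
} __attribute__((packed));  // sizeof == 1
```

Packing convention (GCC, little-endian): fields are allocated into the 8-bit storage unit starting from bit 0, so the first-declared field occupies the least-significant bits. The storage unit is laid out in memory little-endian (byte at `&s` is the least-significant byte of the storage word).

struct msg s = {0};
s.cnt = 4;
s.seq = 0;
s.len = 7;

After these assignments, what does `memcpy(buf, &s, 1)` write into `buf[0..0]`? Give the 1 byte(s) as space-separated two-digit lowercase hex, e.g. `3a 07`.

74

cnt:3 = 4 → 0x4 << 0 → word 0x04
seq:1 = 0 → 0x0 << 3 → word 0x04
len:4 = 7 → 0x7 << 4 → word 0x74
word = 0x74 → little-endian bytes:
  [0]=0x74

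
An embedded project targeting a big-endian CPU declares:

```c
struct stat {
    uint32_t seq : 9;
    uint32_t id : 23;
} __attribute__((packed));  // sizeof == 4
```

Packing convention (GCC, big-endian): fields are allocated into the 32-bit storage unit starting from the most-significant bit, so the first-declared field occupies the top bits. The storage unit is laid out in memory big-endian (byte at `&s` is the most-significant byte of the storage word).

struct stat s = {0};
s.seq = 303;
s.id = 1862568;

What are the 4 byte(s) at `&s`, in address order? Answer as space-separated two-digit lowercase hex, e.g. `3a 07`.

[23+:9] seq=303 & 0x1ff = 0x12f; word=0x97800000
[0+:23] id=1862568 & 0x7fffff = 0x1c6ba8; word=0x979c6ba8
word = 0x979c6ba8 → big-endian bytes:
  [0]=0x97  [1]=0x9c  [2]=0x6b  [3]=0xa8

97 9c 6b a8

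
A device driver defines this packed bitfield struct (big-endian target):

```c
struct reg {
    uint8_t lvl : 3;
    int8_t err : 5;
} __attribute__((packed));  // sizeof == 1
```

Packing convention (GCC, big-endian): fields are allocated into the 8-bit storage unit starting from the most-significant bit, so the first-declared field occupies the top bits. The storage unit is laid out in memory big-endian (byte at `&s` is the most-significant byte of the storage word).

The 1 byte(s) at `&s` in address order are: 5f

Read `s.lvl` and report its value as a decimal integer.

[0]=0x5f (big-endian) → word 0x5f
lvl:3 @ bit 5 → (0x5f>>5)&0x7 = 0x2  ←
err:5 @ bit 0 → (0x5f>>0)&0x1f = 0x1f

2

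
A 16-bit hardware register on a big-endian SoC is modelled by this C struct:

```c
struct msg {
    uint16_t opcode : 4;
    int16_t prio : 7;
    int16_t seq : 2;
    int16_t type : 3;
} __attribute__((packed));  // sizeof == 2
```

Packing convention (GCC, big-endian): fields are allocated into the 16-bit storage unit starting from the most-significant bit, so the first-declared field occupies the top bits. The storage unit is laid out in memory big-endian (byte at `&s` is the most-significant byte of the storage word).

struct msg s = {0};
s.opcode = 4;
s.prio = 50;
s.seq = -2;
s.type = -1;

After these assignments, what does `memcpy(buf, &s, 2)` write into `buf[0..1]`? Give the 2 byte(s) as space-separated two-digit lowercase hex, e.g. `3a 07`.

opcode:4 = 4 → 0x4 << 12 → word 0x4000
prio:7 = 50 → 0x32 << 5 → word 0x4640
seq:2 = -2 → 0x2 << 3 → word 0x4650
type:3 = -1 → 0x7 << 0 → word 0x4657
word = 0x4657 → big-endian bytes:
  [0]=0x46  [1]=0x57

46 57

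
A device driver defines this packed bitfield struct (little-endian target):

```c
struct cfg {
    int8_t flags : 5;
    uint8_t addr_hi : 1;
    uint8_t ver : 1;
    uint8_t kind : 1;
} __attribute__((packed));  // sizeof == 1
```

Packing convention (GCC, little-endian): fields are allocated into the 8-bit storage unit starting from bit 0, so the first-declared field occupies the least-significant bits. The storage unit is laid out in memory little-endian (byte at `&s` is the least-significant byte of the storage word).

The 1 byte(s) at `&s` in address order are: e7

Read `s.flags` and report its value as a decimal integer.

[0]=0xe7 (little-endian) → word 0xe7
flags [0+:5] = (word>>0) & 0x1f = 7  ←
addr_hi [5+:1] = (word>>5) & 0x1 = 1
ver [6+:1] = (word>>6) & 0x1 = 1
kind [7+:1] = (word>>7) & 0x1 = 1
flags signed 5b, MSB=0: value = 7

7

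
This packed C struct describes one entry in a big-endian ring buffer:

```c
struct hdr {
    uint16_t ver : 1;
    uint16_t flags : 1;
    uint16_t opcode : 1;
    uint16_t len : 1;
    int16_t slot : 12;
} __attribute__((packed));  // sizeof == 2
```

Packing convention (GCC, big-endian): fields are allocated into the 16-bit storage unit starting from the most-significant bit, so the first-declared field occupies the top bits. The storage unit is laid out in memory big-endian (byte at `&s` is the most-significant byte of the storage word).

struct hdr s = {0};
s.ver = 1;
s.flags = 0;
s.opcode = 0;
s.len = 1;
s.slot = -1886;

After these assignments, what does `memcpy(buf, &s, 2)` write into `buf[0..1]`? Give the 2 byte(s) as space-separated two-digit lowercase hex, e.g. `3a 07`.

98 a2

ver:1 = 1 → 0x1 << 15 → word 0x8000
flags:1 = 0 → 0x0 << 14 → word 0x8000
opcode:1 = 0 → 0x0 << 13 → word 0x8000
len:1 = 1 → 0x1 << 12 → word 0x9000
slot:12 = -1886 → 0x8a2 << 0 → word 0x98a2
word = 0x98a2 → big-endian bytes:
  [0]=0x98  [1]=0xa2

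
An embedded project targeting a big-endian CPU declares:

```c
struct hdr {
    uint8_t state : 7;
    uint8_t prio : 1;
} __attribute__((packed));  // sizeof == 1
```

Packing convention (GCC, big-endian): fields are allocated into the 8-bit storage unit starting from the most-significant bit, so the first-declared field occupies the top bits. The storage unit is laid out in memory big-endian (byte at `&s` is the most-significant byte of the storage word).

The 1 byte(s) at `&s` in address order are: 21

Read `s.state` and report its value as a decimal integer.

16

[0]=0x21 (big-endian) → word 0x21
state:7 @ bit 1 → (0x21>>1)&0x7f = 0x10  ←
prio:1 @ bit 0 → (0x21>>0)&0x1 = 0x1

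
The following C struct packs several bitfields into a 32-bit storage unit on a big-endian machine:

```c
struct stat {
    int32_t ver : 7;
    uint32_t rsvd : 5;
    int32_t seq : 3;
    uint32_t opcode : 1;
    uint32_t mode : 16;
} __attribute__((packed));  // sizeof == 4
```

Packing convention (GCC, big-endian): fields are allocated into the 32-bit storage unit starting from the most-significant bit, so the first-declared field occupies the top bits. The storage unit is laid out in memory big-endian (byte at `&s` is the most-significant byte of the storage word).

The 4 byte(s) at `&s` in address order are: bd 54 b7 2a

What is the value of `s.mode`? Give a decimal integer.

[0]=0xbd [1]=0x54 [2]=0xb7 [3]=0x2a (big-endian) → word 0xbd54b72a
ver:7 @ bit 25 → (0xbd54b72a>>25)&0x7f = 0x5e
rsvd:5 @ bit 20 → (0xbd54b72a>>20)&0x1f = 0x15
seq:3 @ bit 17 → (0xbd54b72a>>17)&0x7 = 0x2
opcode:1 @ bit 16 → (0xbd54b72a>>16)&0x1 = 0x0
mode:16 @ bit 0 → (0xbd54b72a>>0)&0xffff = 0xb72a  ←

46890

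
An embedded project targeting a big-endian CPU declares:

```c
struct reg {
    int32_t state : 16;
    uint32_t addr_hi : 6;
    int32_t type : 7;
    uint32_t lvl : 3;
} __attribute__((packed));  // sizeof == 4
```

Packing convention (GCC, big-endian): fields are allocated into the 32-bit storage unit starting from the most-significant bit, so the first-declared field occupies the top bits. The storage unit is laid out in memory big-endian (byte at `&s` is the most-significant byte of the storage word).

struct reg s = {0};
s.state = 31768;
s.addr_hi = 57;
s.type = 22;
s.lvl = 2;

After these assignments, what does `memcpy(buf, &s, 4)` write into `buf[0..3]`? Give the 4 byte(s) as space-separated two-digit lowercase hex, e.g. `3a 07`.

7c 18 e4 b2

state:16 = 31768 → 0x7c18 << 16 → word 0x7c180000
addr_hi:6 = 57 → 0x39 << 10 → word 0x7c18e400
type:7 = 22 → 0x16 << 3 → word 0x7c18e4b0
lvl:3 = 2 → 0x2 << 0 → word 0x7c18e4b2
word = 0x7c18e4b2 → big-endian bytes:
  [0]=0x7c  [1]=0x18  [2]=0xe4  [3]=0xb2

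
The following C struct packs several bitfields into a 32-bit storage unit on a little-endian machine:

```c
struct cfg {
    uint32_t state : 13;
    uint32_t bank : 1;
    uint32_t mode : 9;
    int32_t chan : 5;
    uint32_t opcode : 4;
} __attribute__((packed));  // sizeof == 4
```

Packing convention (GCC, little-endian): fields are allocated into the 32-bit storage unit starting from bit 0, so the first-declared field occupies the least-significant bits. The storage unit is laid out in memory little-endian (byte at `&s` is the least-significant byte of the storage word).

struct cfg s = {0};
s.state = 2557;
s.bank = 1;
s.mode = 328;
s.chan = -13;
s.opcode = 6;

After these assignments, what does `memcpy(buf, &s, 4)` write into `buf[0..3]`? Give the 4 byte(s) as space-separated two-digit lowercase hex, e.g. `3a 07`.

state (13b) val=2557 bits=0x9fd at bit 0: 0x000009fd
bank (1b) val=1 bits=0x1 at bit 13: 0x000029fd
mode (9b) val=328 bits=0x148 at bit 14: 0x005229fd
chan (5b) val=-13 bits=0x13 at bit 23: 0x09d229fd
opcode (4b) val=6 bits=0x6 at bit 28: 0x69d229fd
word = 0x69d229fd → little-endian bytes:
  [0]=0xfd  [1]=0x29  [2]=0xd2  [3]=0x69

fd 29 d2 69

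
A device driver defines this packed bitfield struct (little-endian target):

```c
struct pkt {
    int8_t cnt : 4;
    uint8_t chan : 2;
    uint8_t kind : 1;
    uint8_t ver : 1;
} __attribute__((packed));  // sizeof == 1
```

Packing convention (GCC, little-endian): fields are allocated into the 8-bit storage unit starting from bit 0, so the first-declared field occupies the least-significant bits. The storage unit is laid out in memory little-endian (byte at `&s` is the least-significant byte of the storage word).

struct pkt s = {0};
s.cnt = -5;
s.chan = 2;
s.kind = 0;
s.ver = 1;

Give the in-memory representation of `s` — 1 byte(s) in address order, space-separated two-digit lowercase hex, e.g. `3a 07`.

cnt:4 = -5 → 0xb << 0 → word 0x0b
chan:2 = 2 → 0x2 << 4 → word 0x2b
kind:1 = 0 → 0x0 << 6 → word 0x2b
ver:1 = 1 → 0x1 << 7 → word 0xab
word = 0xab → little-endian bytes:
  [0]=0xab

ab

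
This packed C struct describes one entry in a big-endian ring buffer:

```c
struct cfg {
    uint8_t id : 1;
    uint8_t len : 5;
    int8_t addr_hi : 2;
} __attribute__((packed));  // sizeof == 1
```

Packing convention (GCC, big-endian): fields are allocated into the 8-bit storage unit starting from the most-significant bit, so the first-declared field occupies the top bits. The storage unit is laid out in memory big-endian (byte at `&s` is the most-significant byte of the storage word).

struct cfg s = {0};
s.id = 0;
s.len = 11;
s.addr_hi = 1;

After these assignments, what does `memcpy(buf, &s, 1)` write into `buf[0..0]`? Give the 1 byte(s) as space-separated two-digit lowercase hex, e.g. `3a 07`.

[7+:1] id=0 & 0x1 = 0x0; word=0x00
[2+:5] len=11 & 0x1f = 0xb; word=0x2c
[0+:2] addr_hi=1 & 0x3 = 0x1; word=0x2d
word = 0x2d → big-endian bytes:
  [0]=0x2d

2d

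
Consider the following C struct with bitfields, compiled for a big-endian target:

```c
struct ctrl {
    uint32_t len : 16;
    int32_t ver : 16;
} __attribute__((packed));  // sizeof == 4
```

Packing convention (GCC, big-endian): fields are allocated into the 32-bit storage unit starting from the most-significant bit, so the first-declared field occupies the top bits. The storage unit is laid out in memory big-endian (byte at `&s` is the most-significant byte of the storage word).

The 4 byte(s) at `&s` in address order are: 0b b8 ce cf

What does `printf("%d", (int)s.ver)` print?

[0]=0x0b [1]=0xb8 [2]=0xce [3]=0xcf (big-endian) → word 0x0bb8cecf
len:16 @ bit 16 → (0x0bb8cecf>>16)&0xffff = 0xbb8
ver:16 @ bit 0 → (0x0bb8cecf>>0)&0xffff = 0xcecf  ←
ver signed 16b, MSB=1: 52943 - 65536 = -12593

-12593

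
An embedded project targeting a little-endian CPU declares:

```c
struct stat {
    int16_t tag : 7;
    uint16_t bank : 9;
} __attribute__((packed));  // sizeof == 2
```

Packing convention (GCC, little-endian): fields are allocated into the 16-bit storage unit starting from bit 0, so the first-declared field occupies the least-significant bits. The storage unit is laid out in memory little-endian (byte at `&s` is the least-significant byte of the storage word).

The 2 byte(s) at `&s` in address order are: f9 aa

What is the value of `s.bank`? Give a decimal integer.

[0]=0xf9 [1]=0xaa (little-endian) → word 0xaaf9
tag [0+:7] = (word>>0) & 0x7f = 121
bank [7+:9] = (word>>7) & 0x1ff = 341  ←

341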